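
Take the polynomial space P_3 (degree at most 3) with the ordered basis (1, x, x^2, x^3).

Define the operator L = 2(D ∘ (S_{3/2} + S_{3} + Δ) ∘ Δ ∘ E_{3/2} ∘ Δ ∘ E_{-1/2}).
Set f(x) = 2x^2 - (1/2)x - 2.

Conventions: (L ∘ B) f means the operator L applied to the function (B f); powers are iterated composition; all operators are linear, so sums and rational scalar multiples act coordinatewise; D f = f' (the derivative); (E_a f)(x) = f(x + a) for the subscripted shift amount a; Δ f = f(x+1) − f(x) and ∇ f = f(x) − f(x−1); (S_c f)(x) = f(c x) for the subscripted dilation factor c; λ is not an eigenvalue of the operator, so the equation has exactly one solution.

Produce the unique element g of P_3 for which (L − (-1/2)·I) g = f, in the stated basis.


write g with unknown coordinates in the stated basis and equate coefficients in (L − (-1/2)·I) g = f
solving from the highest basis element down gives g = 4x^2 - x - 4
check: L g = 0
so L g − (-1/2)·g = 2x^2 - (1/2)x - 2 = f ✓

the result is g(x) = 4x^2 - x - 4


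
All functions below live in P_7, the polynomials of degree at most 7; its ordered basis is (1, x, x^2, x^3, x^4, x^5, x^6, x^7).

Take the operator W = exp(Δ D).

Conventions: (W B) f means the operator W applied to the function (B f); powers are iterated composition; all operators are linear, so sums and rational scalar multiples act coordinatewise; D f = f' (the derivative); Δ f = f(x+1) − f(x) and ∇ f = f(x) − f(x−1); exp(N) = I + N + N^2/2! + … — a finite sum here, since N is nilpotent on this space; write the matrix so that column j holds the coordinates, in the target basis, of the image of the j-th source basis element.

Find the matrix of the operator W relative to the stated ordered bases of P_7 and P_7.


image of 1: 1
image of x: x
image of x^2: x^2 + 2
image of x^3: x^3 + 6x + 3
image of x^4: x^4 + 12x^2 + 12x + 16
image of x^5: x^5 + 20x^3 + 30x^2 + 80x + 65
image of x^6: x^6 + 30x^4 + 60x^3 + 240x^2 + 390x + 336
image of x^7: x^7 + 42x^5 + 105x^4 + 560x^3 + 1365x^2 + 2352x + 1897
each image's coordinates form column j of the matrix

the matrix is [[1, 0, 2, 3, 16, 65, 336, 1897]; [0, 1, 0, 6, 12, 80, 390, 2352]; [0, 0, 1, 0, 12, 30, 240, 1365]; [0, 0, 0, 1, 0, 20, 60, 560]; [0, 0, 0, 0, 1, 0, 30, 105]; [0, 0, 0, 0, 0, 1, 0, 42]; [0, 0, 0, 0, 0, 0, 1, 0]; [0, 0, 0, 0, 0, 0, 0, 1]] (rows listed top to bottom)


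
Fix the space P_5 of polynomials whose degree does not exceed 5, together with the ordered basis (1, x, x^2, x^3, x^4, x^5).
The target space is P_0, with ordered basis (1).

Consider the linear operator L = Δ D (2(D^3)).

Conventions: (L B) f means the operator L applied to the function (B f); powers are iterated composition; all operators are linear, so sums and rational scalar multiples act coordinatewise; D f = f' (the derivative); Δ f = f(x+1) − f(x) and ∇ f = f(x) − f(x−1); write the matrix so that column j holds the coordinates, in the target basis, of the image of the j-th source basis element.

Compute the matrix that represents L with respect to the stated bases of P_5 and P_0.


the matrix is [[0, 0, 0, 0, 0, 240]] (rows listed top to bottom)

image of 1: 0
image of x: 0
image of x^2: 0
image of x^3: 0
image of x^4: 0
image of x^5: 240
each image's coordinates form column j of the matrix


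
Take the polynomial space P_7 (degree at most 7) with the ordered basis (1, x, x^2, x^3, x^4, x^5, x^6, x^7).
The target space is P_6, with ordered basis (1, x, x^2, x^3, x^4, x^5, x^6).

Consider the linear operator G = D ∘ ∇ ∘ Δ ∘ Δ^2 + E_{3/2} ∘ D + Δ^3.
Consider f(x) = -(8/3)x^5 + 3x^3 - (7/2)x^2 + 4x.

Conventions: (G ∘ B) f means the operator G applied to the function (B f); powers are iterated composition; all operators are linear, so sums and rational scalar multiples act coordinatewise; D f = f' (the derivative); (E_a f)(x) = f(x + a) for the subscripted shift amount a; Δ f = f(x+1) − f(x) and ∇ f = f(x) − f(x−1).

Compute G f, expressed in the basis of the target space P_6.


Δ f = -(40/3)x^4 - (80/3)x^3 - (53/3)x^2 - (34/3)x + 5/6
Δ Δ f = -(160/3)x^3 - 160x^2 - (506/3)x - 69
Δ Δ^2 f = -160x^2 - 480x - 382
∇ Δ Δ^2 f = -320x - 320
D ∇ Δ Δ^2 f = -320
D f = -(40/3)x^4 + 9x^2 - 7x + 4
E_{3/2} D f = -(40/3)x^4 - 80x^3 - 171x^2 - 160x - 215/4
Δ f = -(40/3)x^4 - (80/3)x^3 - (53/3)x^2 - (34/3)x + 5/6
Δ Δ f = -(160/3)x^3 - 160x^2 - (506/3)x - 69
Δ Δ Δ f = -160x^2 - 480x - 382
(D ∘ ∇ ∘ Δ ∘ Δ^2 + E_{3/2} ∘ D + Δ^3) f = -(40/3)x^4 - 80x^3 - 331x^2 - 640x - 3023/4

g(x) = -(40/3)x^4 - 80x^3 - 331x^2 - 640x - 3023/4


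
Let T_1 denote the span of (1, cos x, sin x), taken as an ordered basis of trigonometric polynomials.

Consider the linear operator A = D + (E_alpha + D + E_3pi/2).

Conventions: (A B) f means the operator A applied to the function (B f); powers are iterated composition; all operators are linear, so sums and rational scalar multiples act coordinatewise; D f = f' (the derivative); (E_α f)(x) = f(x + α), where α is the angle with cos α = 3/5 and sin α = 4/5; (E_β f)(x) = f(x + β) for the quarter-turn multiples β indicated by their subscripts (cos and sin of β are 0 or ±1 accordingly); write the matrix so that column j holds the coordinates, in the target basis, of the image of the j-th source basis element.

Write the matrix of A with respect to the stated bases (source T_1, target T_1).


image of 1: 2
image of cos x: (3/5)cos x - (9/5)sin x
image of sin x: (9/5)cos x + (3/5)sin x
each image's coordinates form column j of the matrix

the matrix is [[2, 0, 0]; [0, 3/5, 9/5]; [0, -9/5, 3/5]] (rows listed top to bottom)


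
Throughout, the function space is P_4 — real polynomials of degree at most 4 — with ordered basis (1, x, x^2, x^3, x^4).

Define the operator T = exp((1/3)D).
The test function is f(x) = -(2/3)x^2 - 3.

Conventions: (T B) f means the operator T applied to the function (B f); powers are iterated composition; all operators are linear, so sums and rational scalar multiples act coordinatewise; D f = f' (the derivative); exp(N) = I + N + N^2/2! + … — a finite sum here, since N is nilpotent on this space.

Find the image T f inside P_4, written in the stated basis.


order-1 term: -(4/9)x
order-2 term: -2/27
the series for exp((1/3)D) f terminates at order 2
exp((1/3)D) f = -(2/3)x^2 - (4/9)x - 83/27

g(x) = -(2/3)x^2 - (4/9)x - 83/27


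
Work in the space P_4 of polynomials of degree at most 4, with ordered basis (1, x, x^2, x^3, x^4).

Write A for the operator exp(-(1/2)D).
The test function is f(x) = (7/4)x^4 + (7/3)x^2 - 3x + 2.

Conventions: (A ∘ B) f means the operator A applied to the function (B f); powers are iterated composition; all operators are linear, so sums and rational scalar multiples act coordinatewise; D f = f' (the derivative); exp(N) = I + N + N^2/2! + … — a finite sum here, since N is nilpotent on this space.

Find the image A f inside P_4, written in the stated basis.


the result is g(x) = (7/4)x^4 - (7/2)x^3 + (119/24)x^2 - (149/24)x + 805/192

order-1 term: -(7/2)x^3 - (7/3)x + 3/2
order-2 term: (21/8)x^2 + 7/12
order-3 term: -(7/8)x
order-4 term: 7/64
the series for exp(-(1/2)D) f terminates at order 4
exp(-(1/2)D) f = (7/4)x^4 - (7/2)x^3 + (119/24)x^2 - (149/24)x + 805/192


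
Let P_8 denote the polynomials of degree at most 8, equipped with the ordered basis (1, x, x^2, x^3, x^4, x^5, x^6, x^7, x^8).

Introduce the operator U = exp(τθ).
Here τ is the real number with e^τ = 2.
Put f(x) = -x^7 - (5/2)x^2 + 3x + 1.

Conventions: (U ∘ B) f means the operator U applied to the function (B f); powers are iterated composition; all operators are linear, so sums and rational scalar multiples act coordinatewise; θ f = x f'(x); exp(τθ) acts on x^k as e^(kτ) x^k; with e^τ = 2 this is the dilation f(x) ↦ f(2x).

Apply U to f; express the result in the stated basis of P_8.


the image equals g(x) = -128x^7 - 10x^2 + 6x + 1

exp(τθ) x^k = e^(kτ) x^k; with e^τ = 2 this sends x^k to 2^k x^k
x ↦ 2 x
x^2 ↦ 4 x^2
x^7 ↦ 128 x^7
applying this coordinatewise to f: exp(τθ) f = -128x^7 - 10x^2 + 6x + 1


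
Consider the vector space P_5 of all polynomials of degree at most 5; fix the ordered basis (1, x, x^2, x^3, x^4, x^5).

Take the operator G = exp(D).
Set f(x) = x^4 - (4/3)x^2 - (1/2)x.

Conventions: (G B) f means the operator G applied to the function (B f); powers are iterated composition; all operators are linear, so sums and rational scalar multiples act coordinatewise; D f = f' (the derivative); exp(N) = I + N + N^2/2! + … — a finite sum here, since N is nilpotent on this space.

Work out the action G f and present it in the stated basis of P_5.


g(x) = x^4 + 4x^3 + (14/3)x^2 + (5/6)x - 5/6

order-1 term: 4x^3 - (8/3)x - 1/2
order-2 term: 6x^2 - 4/3
order-3 term: 4x
order-4 term: 1
the series for exp(D) f terminates at order 4
exp(D) f = x^4 + 4x^3 + (14/3)x^2 + (5/6)x - 5/6


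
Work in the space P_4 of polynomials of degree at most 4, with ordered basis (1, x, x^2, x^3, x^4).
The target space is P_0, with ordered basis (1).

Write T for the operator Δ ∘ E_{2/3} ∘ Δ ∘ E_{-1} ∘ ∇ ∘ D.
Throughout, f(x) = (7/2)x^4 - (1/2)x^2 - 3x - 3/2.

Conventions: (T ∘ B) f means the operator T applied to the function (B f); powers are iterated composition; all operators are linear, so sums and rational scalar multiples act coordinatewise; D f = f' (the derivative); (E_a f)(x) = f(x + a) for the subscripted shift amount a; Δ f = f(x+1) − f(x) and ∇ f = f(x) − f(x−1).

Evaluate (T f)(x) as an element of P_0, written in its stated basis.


g(x) = 84

D f = 14x^3 - x - 3
∇ D f = 42x^2 - 42x + 13
E_{-1} ∇ D f = 42x^2 - 126x + 97
Δ (E_{-1} ∘ ∇ ∘ D) f = 84x - 84
E_{2/3} Δ (E_{-1} ∘ ∇ ∘ D) f = 84x - 28
Δ (E_{2/3} ∘ Δ) (E_{-1} ∘ ∇ ∘ D) f = 84


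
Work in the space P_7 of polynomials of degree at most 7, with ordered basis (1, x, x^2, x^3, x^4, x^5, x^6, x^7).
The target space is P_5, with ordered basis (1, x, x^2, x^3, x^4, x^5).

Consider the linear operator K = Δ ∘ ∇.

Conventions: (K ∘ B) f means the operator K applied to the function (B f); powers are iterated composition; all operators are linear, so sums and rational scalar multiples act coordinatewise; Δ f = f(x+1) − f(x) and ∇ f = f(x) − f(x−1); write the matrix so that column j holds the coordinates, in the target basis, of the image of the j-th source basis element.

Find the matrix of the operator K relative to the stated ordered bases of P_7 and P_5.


the matrix is [[0, 0, 2, 0, 2, 0, 2, 0]; [0, 0, 0, 6, 0, 10, 0, 14]; [0, 0, 0, 0, 12, 0, 30, 0]; [0, 0, 0, 0, 0, 20, 0, 70]; [0, 0, 0, 0, 0, 0, 30, 0]; [0, 0, 0, 0, 0, 0, 0, 42]] (rows listed top to bottom)

image of 1: 0
image of x: 0
image of x^2: 2
image of x^3: 6x
image of x^4: 12x^2 + 2
image of x^5: 20x^3 + 10x
image of x^6: 30x^4 + 30x^2 + 2
image of x^7: 42x^5 + 70x^3 + 14x
each image's coordinates form column j of the matrix


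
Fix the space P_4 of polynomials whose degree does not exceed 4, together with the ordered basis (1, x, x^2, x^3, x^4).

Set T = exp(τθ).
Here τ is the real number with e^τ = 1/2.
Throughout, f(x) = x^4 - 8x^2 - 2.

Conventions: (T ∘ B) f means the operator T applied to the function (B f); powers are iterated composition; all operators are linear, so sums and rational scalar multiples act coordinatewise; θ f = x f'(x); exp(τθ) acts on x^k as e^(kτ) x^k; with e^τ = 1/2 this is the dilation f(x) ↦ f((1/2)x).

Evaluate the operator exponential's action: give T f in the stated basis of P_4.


exp(τθ) x^k = e^(kτ) x^k; with e^τ = 1/2 this sends x^k to (1/2)^k x^k
x^2 ↦ 1/4 x^2
x^4 ↦ 1/16 x^4
applying this coordinatewise to f: exp(τθ) f = (1/16)x^4 - 2x^2 - 2

the result is g(x) = (1/16)x^4 - 2x^2 - 2


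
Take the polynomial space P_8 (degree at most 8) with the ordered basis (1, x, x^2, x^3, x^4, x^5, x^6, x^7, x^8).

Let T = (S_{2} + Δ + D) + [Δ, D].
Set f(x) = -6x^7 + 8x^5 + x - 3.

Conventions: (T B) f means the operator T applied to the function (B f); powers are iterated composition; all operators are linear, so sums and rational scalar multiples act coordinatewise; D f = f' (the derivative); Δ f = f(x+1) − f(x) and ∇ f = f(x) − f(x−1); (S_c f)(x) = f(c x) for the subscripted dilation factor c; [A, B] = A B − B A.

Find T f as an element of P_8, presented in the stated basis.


S_{2} f = -768x^7 + 256x^5 + 2x - 3
Δ f = -42x^6 - 126x^5 - 170x^4 - 130x^3 - 46x^2 - 2x + 3
D f = -42x^6 + 40x^4 + 1
(S_{2} + Δ + D) f = -768x^7 - 84x^6 + 130x^5 - 130x^4 - 130x^3 - 46x^2 + 1
D f = -42x^6 + 40x^4 + 1
Δ D f = -252x^5 - 630x^4 - 680x^3 - 390x^2 - 92x - 2
Δ f = -42x^6 - 126x^5 - 170x^4 - 130x^3 - 46x^2 - 2x + 3
D Δ f = -252x^5 - 630x^4 - 680x^3 - 390x^2 - 92x - 2
[Δ, D] f = 0
((S_{2} + Δ + D) + [Δ, D]) f = -768x^7 - 84x^6 + 130x^5 - 130x^4 - 130x^3 - 46x^2 + 1

g(x) = -768x^7 - 84x^6 + 130x^5 - 130x^4 - 130x^3 - 46x^2 + 1


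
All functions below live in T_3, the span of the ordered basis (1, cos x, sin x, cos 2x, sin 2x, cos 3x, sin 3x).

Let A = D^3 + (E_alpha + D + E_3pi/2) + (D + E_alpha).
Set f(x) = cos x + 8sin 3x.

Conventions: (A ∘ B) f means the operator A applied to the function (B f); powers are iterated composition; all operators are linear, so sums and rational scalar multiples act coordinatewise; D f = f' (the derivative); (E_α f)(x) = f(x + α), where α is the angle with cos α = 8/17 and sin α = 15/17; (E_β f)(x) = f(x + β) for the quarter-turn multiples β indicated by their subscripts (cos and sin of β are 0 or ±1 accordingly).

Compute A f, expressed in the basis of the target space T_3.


the image equals g(x) = (16/17)cos x - (30/17)sin x - (794000/4913)cos 3x - (78208/4913)sin 3x

D f = -sin x + 24cos 3x
D D f = -cos x - 72sin 3x
D D D f = sin x - 216cos 3x
E_alpha f = (8/17)cos x - (15/17)sin x - (3960/4913)cos 3x - (39104/4913)sin 3x
D f = -sin x + 24cos 3x
E_3pi/2 f = sin x + 8cos 3x
(E_alpha + D + E_3pi/2) f = (8/17)cos x - (15/17)sin x + (153256/4913)cos 3x - (39104/4913)sin 3x
D f = -sin x + 24cos 3x
E_alpha f = (8/17)cos x - (15/17)sin x - (3960/4913)cos 3x - (39104/4913)sin 3x
(D + E_alpha) f = (8/17)cos x - (32/17)sin x + (113952/4913)cos 3x - (39104/4913)sin 3x
(D^3 + (E_alpha + D + E_3pi/2) + (D + E_alpha)) f = (16/17)cos x - (30/17)sin x - (794000/4913)cos 3x - (78208/4913)sin 3x


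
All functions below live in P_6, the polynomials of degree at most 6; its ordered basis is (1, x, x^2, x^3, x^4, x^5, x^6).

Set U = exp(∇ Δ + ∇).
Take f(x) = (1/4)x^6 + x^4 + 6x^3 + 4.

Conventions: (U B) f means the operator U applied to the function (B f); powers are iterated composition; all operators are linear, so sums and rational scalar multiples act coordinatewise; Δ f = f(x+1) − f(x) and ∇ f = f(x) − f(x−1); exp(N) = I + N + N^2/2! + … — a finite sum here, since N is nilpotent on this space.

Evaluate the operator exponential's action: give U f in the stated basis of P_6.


order-1 term: (3/2)x^5 + (15/4)x^4 + 9x^3 + (111/4)x^2 + (47/2)x + 29/4
order-2 term: (15/4)x^4 + 15x^3 + (129/4)x^2 + (105/2)x + 131/4
order-3 term: 5x^3 + (45/2)x^2 + (83/2)x + 69/2
order-4 term: (15/4)x^2 + 15x + 69/4
order-5 term: (3/2)x + 15/4
order-6 term: 1/4
the series for exp(∇ Δ + ∇) f terminates at order 6
exp(∇ Δ + ∇) f = (1/4)x^6 + (3/2)x^5 + (17/2)x^4 + 35x^3 + (345/4)x^2 + 134x + 399/4

the result is g(x) = (1/4)x^6 + (3/2)x^5 + (17/2)x^4 + 35x^3 + (345/4)x^2 + 134x + 399/4


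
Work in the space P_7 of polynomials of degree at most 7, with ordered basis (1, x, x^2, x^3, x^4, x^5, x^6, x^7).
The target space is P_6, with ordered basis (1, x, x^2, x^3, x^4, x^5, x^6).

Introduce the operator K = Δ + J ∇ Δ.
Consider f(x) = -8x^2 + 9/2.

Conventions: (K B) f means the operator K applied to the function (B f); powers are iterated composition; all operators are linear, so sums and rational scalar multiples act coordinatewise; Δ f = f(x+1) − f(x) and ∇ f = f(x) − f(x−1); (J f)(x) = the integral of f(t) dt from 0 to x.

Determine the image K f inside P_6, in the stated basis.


the result is g(x) = -32x - 8

Δ f = -16x - 8
Δ f = -16x - 8
∇ Δ f = -16
J ∇ Δ f = -16x
(Δ + J ∇ Δ) f = -32x - 8


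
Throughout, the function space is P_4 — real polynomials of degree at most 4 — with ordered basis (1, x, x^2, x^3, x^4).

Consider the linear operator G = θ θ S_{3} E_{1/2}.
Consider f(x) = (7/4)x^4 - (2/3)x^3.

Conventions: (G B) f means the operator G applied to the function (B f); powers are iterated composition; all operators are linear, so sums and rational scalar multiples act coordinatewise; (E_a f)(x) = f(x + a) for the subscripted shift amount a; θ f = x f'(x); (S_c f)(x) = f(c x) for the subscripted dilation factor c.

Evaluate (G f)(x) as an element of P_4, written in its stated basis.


g(x) = 2268x^4 + (1377/2)x^3 + (117/2)x^2 + (9/8)x

E_{1/2} f = (7/4)x^4 + (17/6)x^3 + (13/8)x^2 + (3/8)x + 5/192
S_{3} E_{1/2} f = (567/4)x^4 + (153/2)x^3 + (117/8)x^2 + (9/8)x + 5/192
θ S_{3} E_{1/2} f = 567x^4 + (459/2)x^3 + (117/4)x^2 + (9/8)x
θ θ S_{3} E_{1/2} f = 2268x^4 + (1377/2)x^3 + (117/2)x^2 + (9/8)x


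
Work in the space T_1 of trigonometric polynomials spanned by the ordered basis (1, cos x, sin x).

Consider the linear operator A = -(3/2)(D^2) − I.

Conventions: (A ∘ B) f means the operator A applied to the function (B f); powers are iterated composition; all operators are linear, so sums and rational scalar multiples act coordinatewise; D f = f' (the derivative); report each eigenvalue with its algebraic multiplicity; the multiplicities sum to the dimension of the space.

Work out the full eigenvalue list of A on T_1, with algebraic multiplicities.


λ = -1 (multiplicity 1), λ = 1/2 (multiplicity 2)

image of 1: -1
image of cos x: (1/2)cos x
image of sin x: (1/2)sin x
the matrix is diagonal; its diagonal is (-1, 1/2, 1/2)
for a triangular matrix the eigenvalues are the diagonal entries, with algebraic multiplicity their repetition count


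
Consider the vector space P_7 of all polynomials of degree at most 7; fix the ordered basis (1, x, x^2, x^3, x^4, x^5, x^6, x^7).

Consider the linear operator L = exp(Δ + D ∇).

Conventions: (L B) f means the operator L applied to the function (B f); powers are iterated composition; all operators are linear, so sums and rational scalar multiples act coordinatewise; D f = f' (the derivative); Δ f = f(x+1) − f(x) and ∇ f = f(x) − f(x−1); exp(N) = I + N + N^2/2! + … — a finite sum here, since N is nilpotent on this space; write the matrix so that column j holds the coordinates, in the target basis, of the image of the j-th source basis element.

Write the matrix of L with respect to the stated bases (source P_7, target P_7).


image of 1: 1
image of x: x + 1
image of x^2: x^2 + 2x + 4
image of x^3: x^3 + 3x^2 + 12x + 8
image of x^4: x^4 + 4x^3 + 24x^2 + 32x + 43
image of x^5: x^5 + 5x^4 + 40x^3 + 80x^2 + 215x + 107
image of x^6: x^6 + 6x^5 + 60x^4 + 160x^3 + 645x^2 + 642x + 779
image of x^7: x^7 + 7x^6 + 84x^5 + 280x^4 + 1505x^3 + 2247x^2 + 5453x + 2011
each image's coordinates form column j of the matrix

the matrix is [[1, 1, 4, 8, 43, 107, 779, 2011]; [0, 1, 2, 12, 32, 215, 642, 5453]; [0, 0, 1, 3, 24, 80, 645, 2247]; [0, 0, 0, 1, 4, 40, 160, 1505]; [0, 0, 0, 0, 1, 5, 60, 280]; [0, 0, 0, 0, 0, 1, 6, 84]; [0, 0, 0, 0, 0, 0, 1, 7]; [0, 0, 0, 0, 0, 0, 0, 1]] (rows listed top to bottom)


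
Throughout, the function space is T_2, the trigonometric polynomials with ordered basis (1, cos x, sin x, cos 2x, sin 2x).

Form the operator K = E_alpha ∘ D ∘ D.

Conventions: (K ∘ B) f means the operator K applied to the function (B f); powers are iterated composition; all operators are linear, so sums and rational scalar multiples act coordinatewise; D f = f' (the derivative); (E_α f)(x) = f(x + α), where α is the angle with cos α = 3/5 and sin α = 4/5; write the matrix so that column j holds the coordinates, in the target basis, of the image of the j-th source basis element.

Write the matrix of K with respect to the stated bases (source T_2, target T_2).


image of 1: 0
image of cos x: -(3/5)cos x + (4/5)sin x
image of sin x: -(4/5)cos x - (3/5)sin x
image of cos 2x: (28/25)cos 2x + (96/25)sin 2x
image of sin 2x: -(96/25)cos 2x + (28/25)sin 2x
each image's coordinates form column j of the matrix

the matrix is [[0, 0, 0, 0, 0]; [0, -3/5, -4/5, 0, 0]; [0, 4/5, -3/5, 0, 0]; [0, 0, 0, 28/25, -96/25]; [0, 0, 0, 96/25, 28/25]] (rows listed top to bottom)


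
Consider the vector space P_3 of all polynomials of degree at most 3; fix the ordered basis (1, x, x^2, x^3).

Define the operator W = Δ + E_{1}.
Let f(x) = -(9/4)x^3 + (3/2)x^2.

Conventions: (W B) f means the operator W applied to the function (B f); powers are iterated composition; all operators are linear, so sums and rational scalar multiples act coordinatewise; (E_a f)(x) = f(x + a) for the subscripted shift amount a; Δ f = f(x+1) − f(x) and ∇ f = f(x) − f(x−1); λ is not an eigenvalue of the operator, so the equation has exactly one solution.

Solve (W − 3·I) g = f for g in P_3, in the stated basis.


g(x) = (9/8)x^3 + (21/8)x^2 + (69/8)x + 99/8

write g with unknown coordinates in the stated basis and equate coefficients in (W − 3·I) g = f
solving from the highest basis element down gives g = (9/8)x^3 + (21/8)x^2 + (69/8)x + 99/8
check: W g = (9/8)x^3 + (75/8)x^2 + (207/8)x + 297/8
so W g − 3·g = -(9/4)x^3 + (3/2)x^2 = f ✓


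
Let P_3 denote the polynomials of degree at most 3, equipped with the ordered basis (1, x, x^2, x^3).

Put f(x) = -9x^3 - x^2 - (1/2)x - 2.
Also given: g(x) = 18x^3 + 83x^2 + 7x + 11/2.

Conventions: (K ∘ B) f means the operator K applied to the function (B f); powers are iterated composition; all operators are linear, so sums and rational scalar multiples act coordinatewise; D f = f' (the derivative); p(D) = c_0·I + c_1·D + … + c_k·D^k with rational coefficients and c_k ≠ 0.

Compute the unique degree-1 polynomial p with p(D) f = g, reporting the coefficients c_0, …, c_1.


c_0 = -2, c_1 = -3

D^0 f = -9x^3 - x^2 - (1/2)x - 2
D^1 f = -27x^2 - 2x - 1/2
matching coefficients of g against c_0 f + c_1 Df + … from the top degree down determines the c_i
solution: c_0 = -2, c_1 = -3


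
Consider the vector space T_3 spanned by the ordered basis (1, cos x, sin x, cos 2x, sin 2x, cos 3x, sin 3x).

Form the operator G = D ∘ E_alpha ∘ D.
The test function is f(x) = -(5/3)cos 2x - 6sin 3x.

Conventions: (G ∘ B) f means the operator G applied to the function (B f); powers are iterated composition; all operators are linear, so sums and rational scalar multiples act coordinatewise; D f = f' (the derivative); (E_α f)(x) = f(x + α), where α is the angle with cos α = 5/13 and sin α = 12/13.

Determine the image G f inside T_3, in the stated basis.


g(x) = -(2380/507)cos 2x - (800/169)sin 2x - (44712/2197)cos 3x - (109890/2197)sin 3x

D f = (10/3)sin 2x - 18cos 3x
E_alpha D f = (400/169)cos 2x - (1190/507)sin 2x + (36630/2197)cos 3x - (14904/2197)sin 3x
D E_alpha D f = -(2380/507)cos 2x - (800/169)sin 2x - (44712/2197)cos 3x - (109890/2197)sin 3x


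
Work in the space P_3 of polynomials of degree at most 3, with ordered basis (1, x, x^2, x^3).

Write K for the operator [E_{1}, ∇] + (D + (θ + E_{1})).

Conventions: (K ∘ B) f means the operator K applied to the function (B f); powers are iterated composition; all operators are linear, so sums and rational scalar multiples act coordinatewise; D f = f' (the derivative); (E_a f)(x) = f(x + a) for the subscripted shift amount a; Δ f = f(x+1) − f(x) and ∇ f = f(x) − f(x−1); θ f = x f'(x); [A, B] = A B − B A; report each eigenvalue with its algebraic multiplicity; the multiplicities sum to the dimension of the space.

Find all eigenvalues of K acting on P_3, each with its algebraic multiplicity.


image of 1: 1
image of x: 2x + 2
image of x^2: 3x^2 + 4x + 1
image of x^3: 4x^3 + 6x^2 + 3x + 1
the matrix is upper triangular; its diagonal is (1, 2, 3, 4)
for a triangular matrix the eigenvalues are the diagonal entries, with algebraic multiplicity their repetition count

λ = 1 (multiplicity 1), λ = 2 (multiplicity 1), λ = 3 (multiplicity 1), λ = 4 (multiplicity 1)


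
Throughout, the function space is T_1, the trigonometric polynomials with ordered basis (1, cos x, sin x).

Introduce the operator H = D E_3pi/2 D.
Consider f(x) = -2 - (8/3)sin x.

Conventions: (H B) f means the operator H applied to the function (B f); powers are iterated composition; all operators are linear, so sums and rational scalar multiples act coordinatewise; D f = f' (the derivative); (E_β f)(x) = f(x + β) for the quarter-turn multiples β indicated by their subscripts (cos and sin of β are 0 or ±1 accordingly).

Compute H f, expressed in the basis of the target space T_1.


D f = -(8/3)cos x
E_3pi/2 D f = -(8/3)sin x
D E_3pi/2 D f = -(8/3)cos x

the result is g(x) = -(8/3)cos x


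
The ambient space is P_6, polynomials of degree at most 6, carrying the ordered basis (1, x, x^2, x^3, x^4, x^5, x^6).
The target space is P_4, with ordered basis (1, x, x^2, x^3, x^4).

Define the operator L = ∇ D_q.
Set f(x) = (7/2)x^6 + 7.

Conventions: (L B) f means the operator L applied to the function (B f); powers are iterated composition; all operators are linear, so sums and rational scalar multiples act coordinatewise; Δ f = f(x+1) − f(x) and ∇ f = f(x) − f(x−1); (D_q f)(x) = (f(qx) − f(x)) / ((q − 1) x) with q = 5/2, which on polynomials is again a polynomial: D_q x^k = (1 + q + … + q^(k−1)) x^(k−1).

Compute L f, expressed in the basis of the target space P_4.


g(x) = (181545/64)x^4 - (181545/32)x^3 + (181545/32)x^2 - (181545/64)x + 36309/64

D_q f = (36309/64)x^5
∇ D_q f = (181545/64)x^4 - (181545/32)x^3 + (181545/32)x^2 - (181545/64)x + 36309/64


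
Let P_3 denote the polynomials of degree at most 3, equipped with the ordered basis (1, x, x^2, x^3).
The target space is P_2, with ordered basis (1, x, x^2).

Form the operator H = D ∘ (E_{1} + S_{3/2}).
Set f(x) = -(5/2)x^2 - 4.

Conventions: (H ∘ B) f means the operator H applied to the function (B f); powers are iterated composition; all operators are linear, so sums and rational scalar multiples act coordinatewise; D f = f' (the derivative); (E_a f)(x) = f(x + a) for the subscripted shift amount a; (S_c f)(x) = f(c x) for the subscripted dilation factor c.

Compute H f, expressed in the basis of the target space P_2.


E_{1} f = -(5/2)x^2 - 5x - 13/2
S_{3/2} f = -(45/8)x^2 - 4
(E_{1} + S_{3/2}) f = -(65/8)x^2 - 5x - 21/2
D (E_{1} + S_{3/2}) f = -(65/4)x - 5

the image equals g(x) = -(65/4)x - 5


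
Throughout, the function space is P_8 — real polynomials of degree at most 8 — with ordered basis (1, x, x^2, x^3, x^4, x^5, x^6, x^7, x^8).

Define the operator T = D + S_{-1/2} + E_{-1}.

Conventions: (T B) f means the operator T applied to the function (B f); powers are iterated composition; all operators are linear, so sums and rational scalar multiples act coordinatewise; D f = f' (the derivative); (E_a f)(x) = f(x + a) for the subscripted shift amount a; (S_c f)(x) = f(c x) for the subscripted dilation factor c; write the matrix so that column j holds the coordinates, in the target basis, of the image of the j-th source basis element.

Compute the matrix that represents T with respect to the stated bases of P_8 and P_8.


image of 1: 2
image of x: (1/2)x
image of x^2: (5/4)x^2 + 1
image of x^3: (7/8)x^3 + 3x - 1
image of x^4: (17/16)x^4 + 6x^2 - 4x + 1
image of x^5: (31/32)x^5 + 10x^3 - 10x^2 + 5x - 1
image of x^6: (65/64)x^6 + 15x^4 - 20x^3 + 15x^2 - 6x + 1
image of x^7: (127/128)x^7 + 21x^5 - 35x^4 + 35x^3 - 21x^2 + 7x - 1
image of x^8: (257/256)x^8 + 28x^6 - 56x^5 + 70x^4 - 56x^3 + 28x^2 - 8x + 1
each image's coordinates form column j of the matrix

the matrix is [[2, 0, 1, -1, 1, -1, 1, -1, 1]; [0, 1/2, 0, 3, -4, 5, -6, 7, -8]; [0, 0, 5/4, 0, 6, -10, 15, -21, 28]; [0, 0, 0, 7/8, 0, 10, -20, 35, -56]; [0, 0, 0, 0, 17/16, 0, 15, -35, 70]; [0, 0, 0, 0, 0, 31/32, 0, 21, -56]; [0, 0, 0, 0, 0, 0, 65/64, 0, 28]; [0, 0, 0, 0, 0, 0, 0, 127/128, 0]; [0, 0, 0, 0, 0, 0, 0, 0, 257/256]] (rows listed top to bottom)


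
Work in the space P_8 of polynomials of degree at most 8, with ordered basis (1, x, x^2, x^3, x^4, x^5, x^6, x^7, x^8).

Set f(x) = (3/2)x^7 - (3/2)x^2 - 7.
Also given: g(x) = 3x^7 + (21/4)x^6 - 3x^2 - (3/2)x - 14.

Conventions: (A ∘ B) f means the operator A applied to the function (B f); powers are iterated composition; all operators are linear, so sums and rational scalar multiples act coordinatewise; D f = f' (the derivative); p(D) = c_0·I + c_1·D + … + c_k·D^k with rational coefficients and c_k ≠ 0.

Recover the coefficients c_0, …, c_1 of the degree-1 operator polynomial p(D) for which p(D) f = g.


D^0 f = (3/2)x^7 - (3/2)x^2 - 7
D^1 f = (21/2)x^6 - 3x
matching coefficients of g against c_0 f + c_1 Df + … from the top degree down determines the c_i
solution: c_0 = 2, c_1 = 1/2

c_0 = 2, c_1 = 1/2


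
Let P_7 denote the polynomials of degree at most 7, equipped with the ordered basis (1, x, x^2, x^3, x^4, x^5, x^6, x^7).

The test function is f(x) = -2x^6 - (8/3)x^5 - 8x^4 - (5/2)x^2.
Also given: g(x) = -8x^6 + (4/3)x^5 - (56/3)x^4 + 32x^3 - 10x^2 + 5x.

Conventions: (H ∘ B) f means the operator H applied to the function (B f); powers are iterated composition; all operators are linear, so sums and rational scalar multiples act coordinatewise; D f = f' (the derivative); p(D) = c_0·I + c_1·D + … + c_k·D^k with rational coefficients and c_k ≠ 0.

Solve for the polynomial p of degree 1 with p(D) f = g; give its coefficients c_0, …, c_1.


p(D) = 4·I − D, i.e. c_0 = 4, c_1 = -1

D^0 f = -2x^6 - (8/3)x^5 - 8x^4 - (5/2)x^2
D^1 f = -12x^5 - (40/3)x^4 - 32x^3 - 5x
matching coefficients of g against c_0 f + c_1 Df + … from the top degree down determines the c_i
solution: c_0 = 4, c_1 = -1


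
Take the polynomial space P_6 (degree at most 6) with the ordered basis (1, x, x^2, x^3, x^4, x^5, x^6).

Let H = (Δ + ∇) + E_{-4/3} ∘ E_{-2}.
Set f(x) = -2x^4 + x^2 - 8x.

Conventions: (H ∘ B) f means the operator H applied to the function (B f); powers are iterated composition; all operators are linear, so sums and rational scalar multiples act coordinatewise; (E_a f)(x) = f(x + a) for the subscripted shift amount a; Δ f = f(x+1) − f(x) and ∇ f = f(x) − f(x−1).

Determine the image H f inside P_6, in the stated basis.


g(x) = -2x^4 + (32/3)x^3 - (397/3)x^2 + (7280/27)x - 18236/81

Δ f = -8x^3 - 12x^2 - 6x - 9
∇ f = -8x^3 + 12x^2 - 6x - 7
(Δ + ∇) f = -16x^3 - 12x - 16
E_{-2} f = -2x^4 + 16x^3 - 47x^2 + 52x - 12
E_{-4/3} E_{-2} f = -2x^4 + (80/3)x^3 - (397/3)x^2 + (7604/27)x - 16940/81
((Δ + ∇) + E_{-4/3} ∘ E_{-2}) f = -2x^4 + (32/3)x^3 - (397/3)x^2 + (7280/27)x - 18236/81


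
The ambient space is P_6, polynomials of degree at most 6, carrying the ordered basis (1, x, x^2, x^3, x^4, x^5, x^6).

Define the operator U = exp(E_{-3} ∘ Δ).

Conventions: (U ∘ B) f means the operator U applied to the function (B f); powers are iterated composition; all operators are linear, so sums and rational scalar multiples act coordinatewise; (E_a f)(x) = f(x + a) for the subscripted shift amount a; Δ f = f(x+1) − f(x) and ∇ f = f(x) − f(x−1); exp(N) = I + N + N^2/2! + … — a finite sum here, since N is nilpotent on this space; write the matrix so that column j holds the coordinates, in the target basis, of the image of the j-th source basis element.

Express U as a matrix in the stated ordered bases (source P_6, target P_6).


the matrix is [[1, 1, -4, 5, 57, -548, 1967]; [0, 1, 2, -12, 20, 285, -3288]; [0, 0, 1, 3, -24, 50, 855]; [0, 0, 0, 1, 4, -40, 100]; [0, 0, 0, 0, 1, 5, -60]; [0, 0, 0, 0, 0, 1, 6]; [0, 0, 0, 0, 0, 0, 1]] (rows listed top to bottom)

image of 1: 1
image of x: x + 1
image of x^2: x^2 + 2x - 4
image of x^3: x^3 + 3x^2 - 12x + 5
image of x^4: x^4 + 4x^3 - 24x^2 + 20x + 57
image of x^5: x^5 + 5x^4 - 40x^3 + 50x^2 + 285x - 548
image of x^6: x^6 + 6x^5 - 60x^4 + 100x^3 + 855x^2 - 3288x + 1967
each image's coordinates form column j of the matrix


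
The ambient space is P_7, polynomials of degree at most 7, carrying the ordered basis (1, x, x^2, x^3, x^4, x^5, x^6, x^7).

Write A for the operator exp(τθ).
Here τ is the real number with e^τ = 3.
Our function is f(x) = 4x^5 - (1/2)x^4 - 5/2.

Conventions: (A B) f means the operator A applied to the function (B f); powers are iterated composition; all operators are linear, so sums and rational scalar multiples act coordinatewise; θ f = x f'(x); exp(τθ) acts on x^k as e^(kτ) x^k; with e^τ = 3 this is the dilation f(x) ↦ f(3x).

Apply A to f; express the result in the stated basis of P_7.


exp(τθ) x^k = e^(kτ) x^k; with e^τ = 3 this sends x^k to 3^k x^k
x^4 ↦ 81 x^4
x^5 ↦ 243 x^5
applying this coordinatewise to f: exp(τθ) f = 972x^5 - (81/2)x^4 - 5/2

the image equals g(x) = 972x^5 - (81/2)x^4 - 5/2


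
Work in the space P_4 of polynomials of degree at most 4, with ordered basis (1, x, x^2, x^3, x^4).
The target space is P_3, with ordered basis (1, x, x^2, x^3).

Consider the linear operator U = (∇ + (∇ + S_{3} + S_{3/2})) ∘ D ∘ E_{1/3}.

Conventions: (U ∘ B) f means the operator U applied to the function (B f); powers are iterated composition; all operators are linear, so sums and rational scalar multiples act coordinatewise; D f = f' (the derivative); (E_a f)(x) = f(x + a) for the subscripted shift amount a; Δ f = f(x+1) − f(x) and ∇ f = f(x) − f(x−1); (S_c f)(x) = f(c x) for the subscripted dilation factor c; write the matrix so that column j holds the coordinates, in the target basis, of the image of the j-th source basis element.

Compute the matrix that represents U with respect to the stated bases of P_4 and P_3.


the matrix is [[0, 2, 16/3, -4/3, 80/27]; [0, 0, 9, 21, -2]; [0, 0, 0, 135/4, 69]; [0, 0, 0, 0, 243/2]] (rows listed top to bottom)

image of 1: 0
image of x: 2
image of x^2: 9x + 16/3
image of x^3: (135/4)x^2 + 21x - 4/3
image of x^4: (243/2)x^3 + 69x^2 - 2x + 80/27
each image's coordinates form column j of the matrix


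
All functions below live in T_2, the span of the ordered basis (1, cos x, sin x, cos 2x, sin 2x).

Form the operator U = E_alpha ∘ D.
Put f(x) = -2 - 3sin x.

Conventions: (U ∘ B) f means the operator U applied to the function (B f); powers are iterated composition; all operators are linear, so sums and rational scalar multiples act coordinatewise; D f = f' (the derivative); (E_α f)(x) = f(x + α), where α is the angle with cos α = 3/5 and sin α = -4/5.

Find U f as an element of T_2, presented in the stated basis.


the result is g(x) = -(9/5)cos x - (12/5)sin x

D f = -3cos x
E_alpha D f = -(9/5)cos x - (12/5)sin x


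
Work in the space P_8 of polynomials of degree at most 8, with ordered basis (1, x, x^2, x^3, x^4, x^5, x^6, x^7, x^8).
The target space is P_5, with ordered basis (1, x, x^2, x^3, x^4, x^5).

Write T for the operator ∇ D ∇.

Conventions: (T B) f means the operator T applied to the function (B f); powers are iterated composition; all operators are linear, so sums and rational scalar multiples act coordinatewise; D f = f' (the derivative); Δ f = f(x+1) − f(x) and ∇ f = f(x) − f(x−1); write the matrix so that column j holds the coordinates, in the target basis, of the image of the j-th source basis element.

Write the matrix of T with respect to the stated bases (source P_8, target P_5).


image of 1: 0
image of x: 0
image of x^2: 0
image of x^3: 6
image of x^4: 24x - 24
image of x^5: 60x^2 - 120x + 70
image of x^6: 120x^3 - 360x^2 + 420x - 180
image of x^7: 210x^4 - 840x^3 + 1470x^2 - 1260x + 434
image of x^8: 336x^5 - 1680x^4 + 3920x^3 - 5040x^2 + 3472x - 1008
each image's coordinates form column j of the matrix

the matrix is [[0, 0, 0, 6, -24, 70, -180, 434, -1008]; [0, 0, 0, 0, 24, -120, 420, -1260, 3472]; [0, 0, 0, 0, 0, 60, -360, 1470, -5040]; [0, 0, 0, 0, 0, 0, 120, -840, 3920]; [0, 0, 0, 0, 0, 0, 0, 210, -1680]; [0, 0, 0, 0, 0, 0, 0, 0, 336]] (rows listed top to bottom)


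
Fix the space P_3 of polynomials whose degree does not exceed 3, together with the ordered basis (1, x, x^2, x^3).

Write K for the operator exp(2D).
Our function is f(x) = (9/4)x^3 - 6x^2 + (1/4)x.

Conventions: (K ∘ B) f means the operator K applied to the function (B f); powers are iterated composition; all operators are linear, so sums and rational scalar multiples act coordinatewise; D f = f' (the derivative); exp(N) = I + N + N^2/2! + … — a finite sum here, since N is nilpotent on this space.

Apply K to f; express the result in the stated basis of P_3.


the result is g(x) = (9/4)x^3 + (15/2)x^2 + (13/4)x - 11/2

order-1 term: (27/2)x^2 - 24x + 1/2
order-2 term: 27x - 24
order-3 term: 18
the series for exp(2D) f terminates at order 3
exp(2D) f = (9/4)x^3 + (15/2)x^2 + (13/4)x - 11/2


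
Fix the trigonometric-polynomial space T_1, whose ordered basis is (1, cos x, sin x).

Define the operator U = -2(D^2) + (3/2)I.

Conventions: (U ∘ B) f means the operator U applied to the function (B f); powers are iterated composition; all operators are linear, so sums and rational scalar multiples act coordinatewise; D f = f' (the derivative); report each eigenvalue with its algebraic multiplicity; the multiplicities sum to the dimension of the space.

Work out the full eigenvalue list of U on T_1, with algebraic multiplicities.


image of 1: 3/2
image of cos x: (7/2)cos x
image of sin x: (7/2)sin x
the matrix is diagonal; its diagonal is (3/2, 7/2, 7/2)
for a triangular matrix the eigenvalues are the diagonal entries, with algebraic multiplicity their repetition count

λ = 3/2 (multiplicity 1), λ = 7/2 (multiplicity 2)


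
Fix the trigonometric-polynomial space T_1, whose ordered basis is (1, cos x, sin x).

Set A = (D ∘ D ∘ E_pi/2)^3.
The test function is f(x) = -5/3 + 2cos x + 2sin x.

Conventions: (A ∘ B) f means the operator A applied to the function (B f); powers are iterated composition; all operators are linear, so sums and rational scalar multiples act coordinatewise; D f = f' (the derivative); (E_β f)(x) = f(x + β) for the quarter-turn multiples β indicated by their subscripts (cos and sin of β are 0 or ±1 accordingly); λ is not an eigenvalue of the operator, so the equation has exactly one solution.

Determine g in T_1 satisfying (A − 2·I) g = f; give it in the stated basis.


write g with unknown coordinates in the stated basis and equate coefficients in (A − 2·I) g = f
solving from the highest basis element down gives g = 5/6 - (6/5)cos x - (2/5)sin x
check: A g = -(2/5)cos x + (6/5)sin x
so A g − 2·g = -5/3 + 2cos x + 2sin x = f ✓

the image equals g(x) = 5/6 - (6/5)cos x - (2/5)sin x


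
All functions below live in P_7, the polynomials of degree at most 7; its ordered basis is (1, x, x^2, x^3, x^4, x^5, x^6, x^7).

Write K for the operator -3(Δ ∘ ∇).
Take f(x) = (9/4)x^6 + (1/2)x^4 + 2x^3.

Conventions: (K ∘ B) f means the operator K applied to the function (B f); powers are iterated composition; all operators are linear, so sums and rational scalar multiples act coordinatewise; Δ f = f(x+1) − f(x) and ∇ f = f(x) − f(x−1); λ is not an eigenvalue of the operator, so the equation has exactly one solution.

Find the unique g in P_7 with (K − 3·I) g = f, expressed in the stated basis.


write g with unknown coordinates in the stated basis and equate coefficients in (K − 3·I) g = f
solving from the highest basis element down gives g = -(3/4)x^6 + (67/3)x^4 - (2/3)x^3 - (491/2)x^2 + 4x + 2687/6
check: K g = (135/2)x^4 - (1473/2)x^2 + 12x + 2687/2
so K g − 3·g = (9/4)x^6 + (1/2)x^4 + 2x^3 = f ✓

g(x) = -(3/4)x^6 + (67/3)x^4 - (2/3)x^3 - (491/2)x^2 + 4x + 2687/6


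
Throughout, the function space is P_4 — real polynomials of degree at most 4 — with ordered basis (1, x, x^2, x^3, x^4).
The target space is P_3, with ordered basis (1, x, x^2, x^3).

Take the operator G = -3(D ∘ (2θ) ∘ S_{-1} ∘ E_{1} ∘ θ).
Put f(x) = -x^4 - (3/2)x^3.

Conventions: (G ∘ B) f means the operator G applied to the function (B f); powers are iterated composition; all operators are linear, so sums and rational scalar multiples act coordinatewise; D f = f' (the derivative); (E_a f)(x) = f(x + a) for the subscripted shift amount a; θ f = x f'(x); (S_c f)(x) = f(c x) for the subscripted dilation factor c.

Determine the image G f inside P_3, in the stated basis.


the result is g(x) = 384x^3 - 1107x^2 + 900x - 177

θ f = -4x^4 - (9/2)x^3
E_{1} θ f = -4x^4 - (41/2)x^3 - (75/2)x^2 - (59/2)x - 17/2
S_{-1} E_{1} θ f = -4x^4 + (41/2)x^3 - (75/2)x^2 + (59/2)x - 17/2
θ (S_{-1} ∘ E_{1} ∘ θ) f = -16x^4 + (123/2)x^3 - 75x^2 + (59/2)x
(2θ) (S_{-1} ∘ E_{1} ∘ θ) f = -32x^4 + 123x^3 - 150x^2 + 59x
D (2θ) (S_{-1} ∘ E_{1} ∘ θ) f = -128x^3 + 369x^2 - 300x + 59
(-3(D ∘ (2θ) ∘ S_{-1} ∘ E_{1} ∘ θ)) f = 384x^3 - 1107x^2 + 900x - 177
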